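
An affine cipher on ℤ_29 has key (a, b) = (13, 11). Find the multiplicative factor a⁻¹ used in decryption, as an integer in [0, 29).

gcd(29, 13) by repeated division:
29 = 2×13 + 3
13 = 4×3 + 1
3 = 3×1 + 0
gcd = 1, so the inverse exists. Back-substitute:
1 = 13 − 4·3
1 = −4·29 + 9·13
So 13·9 ≡ 1 (mod 29).

9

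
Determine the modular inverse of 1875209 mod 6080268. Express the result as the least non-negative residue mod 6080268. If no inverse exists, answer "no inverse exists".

4208153

Extended Euclidean algorithm:
6080268 = 3·1875209 + 454641
1875209 = 4·454641 + 56645
454641 = 8·56645 + 1481
56645 = 38·1481 + 367
1481 = 4·367 + 13
367 = 28·13 + 3
13 = 4·3 + 1
3 = 3·1 + 0
gcd = 1, so the inverse exists. Back-substitute:
1 = 13 − 4·3
1 = −4·367 + 113·13
1 = 113·1481 − 456·367
1 = −456·56645 + 17441·1481
1 = 17441·454641 − 139984·56645
1 = −139984·1875209 + 577377·454641
1 = 577377·6080268 − 1872115·1875209
Hence 1875209⁻¹ ≡ -1872115 ≡ 4208153 (mod 6080268).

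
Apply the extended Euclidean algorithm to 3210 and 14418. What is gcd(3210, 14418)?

6

Repeated division:
14418 = 4*3210 + 1578
3210 = 2*1578 + 54
1578 = 29*54 + 12
54 = 4*12 + 6
12 = 2*6 + 0
gcd(3210, 14418) = 6.
Working backward:
6 = 54 − 4·12
6 = −4·1578 + 117·54
6 = 117·3210 − 238·1578
6 = −238·14418 + 1069·3210
So 6 = (-238)·14418 + (1069)·3210.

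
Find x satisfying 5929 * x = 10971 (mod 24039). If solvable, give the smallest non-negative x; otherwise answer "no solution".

First find gcd(5929, 24039):
24039 = 4*5929 + 323
5929 = 18*323 + 115
323 = 2*115 + 93
115 = 1*93 + 22
93 = 4*22 + 5
22 = 4*5 + 2
5 = 2*2 + 1
2 = 2*1 + 0
gcd = 1, so a unique solution mod 24039 exists.
Back-substitute for the Bézout coefficients:
1 = 5 − 2·2
1 = −2·22 + 9·5
1 = 9·93 − 38·22
1 = −38·115 + 47·93
1 = 47·323 − 132·115
1 = −132·5929 + 2423·323
1 = 2423·24039 − 9824·5929
So 5929·(-9824) ≡ 1 (mod 24039), giving 5929⁻¹ ≡ 14215.
x ≡ 5929⁻¹·10971 ≡ 14215·10971 ≡ 11772 (mod 24039).

11772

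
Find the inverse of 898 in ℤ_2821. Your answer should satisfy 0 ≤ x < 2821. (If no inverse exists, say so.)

Apply the Euclidean algorithm to 2821 and 898:
2821 = 3*898 + 127
898 = 7*127 + 9
127 = 14*9 + 1
9 = 9*1 + 0
Since gcd(898, 2821) = 1, back-substitute to write 1 as a combination:
1 = 127 − 14·9
1 = −14·898 + 99·127
1 = 99·2821 − 311·898
Hence 898⁻¹ ≡ -311 ≡ 2510 (mod 2821).

2510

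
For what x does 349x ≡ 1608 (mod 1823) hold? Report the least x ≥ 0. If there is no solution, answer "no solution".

1159

First find gcd(349, 1823):
1823 = 5*349 + 78
349 = 4*78 + 37
78 = 2*37 + 4
37 = 9*4 + 1
4 = 4*1 + 0
gcd = 1, so a unique solution mod 1823 exists.
Back-substitute for the Bézout coefficients:
1 = 37 − 9·4
1 = −9·78 + 19·37
1 = 19·349 − 85·78
1 = −85·1823 + 444·349
So 349·(444) ≡ 1 (mod 1823), giving 349⁻¹ ≡ 444.
x ≡ 349⁻¹·1608 ≡ 444·1608 ≡ 1159 (mod 1823).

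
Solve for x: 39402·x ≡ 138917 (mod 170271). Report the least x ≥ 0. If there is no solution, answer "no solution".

gcd(39402, 170271):
170271 = 4×39402 + 12663
39402 = 3×12663 + 1413
12663 = 8×1413 + 1359
1413 = 1×1359 + 54
1359 = 25×54 + 9
54 = 6×9 + 0
gcd = 9, but 9 ∤ 138917, so the congruence has no solution.

no solution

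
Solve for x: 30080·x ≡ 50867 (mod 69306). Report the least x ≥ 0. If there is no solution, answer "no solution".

no solution

gcd(30080, 69306):
69306 = 2×30080 + 9146
30080 = 3×9146 + 2642
9146 = 3×2642 + 1220
2642 = 2×1220 + 202
1220 = 6×202 + 8
202 = 25×8 + 2
8 = 4×2 + 0
gcd = 2, but 2 ∤ 50867, so the congruence has no solution.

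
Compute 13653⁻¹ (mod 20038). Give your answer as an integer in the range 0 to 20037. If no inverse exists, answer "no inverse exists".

Apply the Euclidean algorithm to 20038 and 13653:
20038 = 1·13653 + 6385
13653 = 2·6385 + 883
6385 = 7·883 + 204
883 = 4·204 + 67
204 = 3·67 + 3
67 = 22·3 + 1
3 = 3·1 + 0
Since gcd(13653, 20038) = 1, back-substitute to write 1 as a combination:
1 = 67 − 22·3
1 = −22·204 + 67·67
1 = 67·883 − 290·204
1 = −290·6385 + 2097·883
1 = 2097·13653 − 4484·6385
1 = −4484·20038 + 6581·13653
So 13653·6581 ≡ 1 (mod 20038).

6581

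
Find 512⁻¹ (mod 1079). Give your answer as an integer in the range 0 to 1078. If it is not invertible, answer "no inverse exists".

255

Apply the Euclidean algorithm to 1079 and 512:
1079 = 2*512 + 55
512 = 9*55 + 17
55 = 3*17 + 4
17 = 4*4 + 1
4 = 4*1 + 0
gcd = 1, so the inverse exists. Back-substitute:
1 = 17 − 4·4
1 = −4·55 + 13·17
1 = 13·512 − 121·55
1 = −121·1079 + 255·512
So 512·255 ≡ 1 (mod 1079).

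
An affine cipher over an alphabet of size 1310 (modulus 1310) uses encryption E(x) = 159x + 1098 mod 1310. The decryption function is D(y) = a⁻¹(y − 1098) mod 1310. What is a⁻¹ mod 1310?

Extended Euclidean algorithm:
1310 = 8·159 + 38
159 = 4·38 + 7
38 = 5·7 + 3
7 = 2·3 + 1
3 = 3·1 + 0
The gcd is 1. Working backward:
1 = 7 − 2·3
1 = −2·38 + 11·7
1 = 11·159 − 46·38
1 = −46·1310 + 379·159
So 159·379 ≡ 1 (mod 1310).

379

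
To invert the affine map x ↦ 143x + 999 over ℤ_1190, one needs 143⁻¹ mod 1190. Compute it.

957

Run Euclid on (1190, 143):
1190 = 8·143 + 46
143 = 3·46 + 5
46 = 9·5 + 1
5 = 5·1 + 0
The gcd is 1. Working backward:
1 = 46 − 9·5
1 = −9·143 + 28·46
1 = 28·1190 − 233·143
So 143·(-233) ≡ 1 (mod 1190), and -233 ≡ 957 (mod 1190).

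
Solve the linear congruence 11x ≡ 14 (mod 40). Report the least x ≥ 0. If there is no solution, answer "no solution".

First find gcd(11, 40):
40 = 3×11 + 7
11 = 1×7 + 4
7 = 1×4 + 3
4 = 1×3 + 1
3 = 3×1 + 0
gcd = 1, so a unique solution mod 40 exists.
Back-substitute for the Bézout coefficients:
1 = 4 − 3
1 = −7 + 2·4
1 = 2·11 − 3·7
1 = −3·40 + 11·11
So 11·(11) ≡ 1 (mod 40), giving 11⁻¹ ≡ 11.
x ≡ 11⁻¹·14 ≡ 11·14 ≡ 34 (mod 40).

34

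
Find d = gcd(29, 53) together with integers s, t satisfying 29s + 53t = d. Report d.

Apply Euclid's algorithm to 53 and 29:
53 = 1×29 + 24
29 = 1×24 + 5
24 = 4×5 + 4
5 = 1×4 + 1
4 = 4×1 + 0
gcd(29, 53) = 1.
Working backward:
1 = 5 − 4
1 = −24 + 5·5
1 = 5·29 − 6·24
1 = −6·53 + 11·29
So 1 = (-6)·53 + (11)·29.

1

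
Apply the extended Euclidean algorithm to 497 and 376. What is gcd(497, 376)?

1

Euclidean algorithm:
497 = 1*376 + 121
376 = 3*121 + 13
121 = 9*13 + 4
13 = 3*4 + 1
4 = 4*1 + 0
gcd(497, 376) = 1.
Working backward:
1 = 13 − 3·4
1 = −3·121 + 28·13
1 = 28·376 − 87·121
1 = −87·497 + 115·376
So 1 = (-87)·497 + (115)·376.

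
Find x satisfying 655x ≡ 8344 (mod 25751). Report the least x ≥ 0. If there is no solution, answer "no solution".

16171

First find gcd(655, 25751):
25751 = 39·655 + 206
655 = 3·206 + 37
206 = 5·37 + 21
37 = 1·21 + 16
21 = 1·16 + 5
16 = 3·5 + 1
5 = 5·1 + 0
gcd = 1, so a unique solution mod 25751 exists.
Back-substitute for the Bézout coefficients:
1 = 16 − 3·5
1 = −3·21 + 4·16
1 = 4·37 − 7·21
1 = −7·206 + 39·37
1 = 39·655 − 124·206
1 = −124·25751 + 4875·655
So 655·(4875) ≡ 1 (mod 25751), giving 655⁻¹ ≡ 4875.
x ≡ 655⁻¹·8344 ≡ 4875·8344 ≡ 16171 (mod 25751).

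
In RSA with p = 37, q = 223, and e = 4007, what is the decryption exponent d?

φ(n) = (p−1)(q−1) = 36·222 = 7992.
Need d with 4007·d ≡ 1 (mod 7992). Apply the extended Euclidean algorithm:
7992 = 1*4007 + 3985
4007 = 1*3985 + 22
3985 = 181*22 + 3
22 = 7*3 + 1
3 = 3*1 + 0
Back-substitute:
1 = 22 − 7·3
1 = −7·3985 + 1268·22
1 = 1268·4007 − 1275·3985
1 = −1275·7992 + 2543·4007
So 4007·2543 ≡ 1 (mod 7992), hence d = 2543.

2543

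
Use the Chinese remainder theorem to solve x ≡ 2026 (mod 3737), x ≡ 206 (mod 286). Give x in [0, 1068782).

Write x = 2026 + 3737·k. Then 3737·k ≡ 206 − 2026 ≡ 182 (mod 286).
Need 3737⁻¹ mod 286. Extended Euclid on (286, 19):
286 = 15×19 + 1
19 = 19×1 + 0
Back-substitute:
1 = 286 − 15·19
3737⁻¹ ≡ 271 (mod 286), so k ≡ 271·182 ≡ 130 (mod 286).
x = 2026 + 3737·130 = 487836.

487836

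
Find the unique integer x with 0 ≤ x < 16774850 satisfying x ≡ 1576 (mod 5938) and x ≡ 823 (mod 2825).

Write x = 1576 + 5938·k. Then 5938·k ≡ 823 − 1576 ≡ 2072 (mod 2825).
Need 5938⁻¹ mod 2825. Extended Euclid on (2825, 288):
2825 = 9*288 + 233
288 = 1*233 + 55
233 = 4*55 + 13
55 = 4*13 + 3
13 = 4*3 + 1
3 = 3*1 + 0
Back-substitute:
1 = 13 − 4·3
1 = −4·55 + 17·13
1 = 17·233 − 72·55
1 = −72·288 + 89·233
1 = 89·2825 − 873·288
5938⁻¹ ≡ 1952 (mod 2825), so k ≡ 1952·2072 ≡ 1969 (mod 2825).
x = 1576 + 5938·1969 = 11693498.

11693498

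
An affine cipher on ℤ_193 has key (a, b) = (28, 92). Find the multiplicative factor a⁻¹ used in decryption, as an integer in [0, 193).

Apply the Euclidean algorithm to 193 and 28:
193 = 6*28 + 25
28 = 1*25 + 3
25 = 8*3 + 1
3 = 3*1 + 0
The gcd is 1. Working backward:
1 = 25 − 8·3
1 = −8·28 + 9·25
1 = 9·193 − 62·28
Hence 28⁻¹ ≡ -62 ≡ 131 (mod 193).

131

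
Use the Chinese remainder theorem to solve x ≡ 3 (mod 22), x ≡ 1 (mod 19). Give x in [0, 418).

Write x = 3 + 22·k. Then 22·k ≡ 1 − 3 ≡ 17 (mod 19).
Need 22⁻¹ mod 19. Extended Euclid on (19, 3):
19 = 6·3 + 1
3 = 3·1 + 0
Back-substitute:
1 = 19 − 6·3
22⁻¹ ≡ 13 (mod 19), so k ≡ 13·17 ≡ 12 (mod 19).
x = 3 + 22·12 = 267.

267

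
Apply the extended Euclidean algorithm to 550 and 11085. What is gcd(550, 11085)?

5

Euclidean algorithm:
11085 = 20×550 + 85
550 = 6×85 + 40
85 = 2×40 + 5
40 = 8×5 + 0
gcd(550, 11085) = 5.
Working backward:
5 = 85 − 2·40
5 = −2·550 + 13·85
5 = 13·11085 − 262·550
So 5 = (13)·11085 + (-262)·550.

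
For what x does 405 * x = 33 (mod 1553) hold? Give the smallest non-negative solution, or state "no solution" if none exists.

First find gcd(405, 1553):
1553 = 3·405 + 338
405 = 1·338 + 67
338 = 5·67 + 3
67 = 22·3 + 1
3 = 3·1 + 0
gcd = 1, so a unique solution mod 1553 exists.
Back-substitute for the Bézout coefficients:
1 = 67 − 22·3
1 = −22·338 + 111·67
1 = 111·405 − 133·338
1 = −133·1553 + 510·405
So 405·(510) ≡ 1 (mod 1553), giving 405⁻¹ ≡ 510.
x ≡ 405⁻¹·33 ≡ 510·33 ≡ 1300 (mod 1553).

1300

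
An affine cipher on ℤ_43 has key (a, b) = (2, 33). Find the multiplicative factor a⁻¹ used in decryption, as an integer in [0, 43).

22

Extended Euclidean algorithm:
43 = 21*2 + 1
2 = 2*1 + 0
Since gcd(2, 43) = 1, back-substitute to write 1 as a combination:
1 = 43 − 21·2
So 2·(-21) ≡ 1 (mod 43), and -21 ≡ 22 (mod 43).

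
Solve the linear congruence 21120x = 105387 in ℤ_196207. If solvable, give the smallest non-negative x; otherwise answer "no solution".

gcd(21120, 196207):
196207 = 9·21120 + 6127
21120 = 3·6127 + 2739
6127 = 2·2739 + 649
2739 = 4·649 + 143
649 = 4·143 + 77
143 = 1·77 + 66
77 = 1·66 + 11
66 = 6·11 + 0
gcd = 11, but 11 ∤ 105387, so the congruence has no solution.

no solution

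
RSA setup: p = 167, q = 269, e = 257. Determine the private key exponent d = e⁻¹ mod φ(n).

3289

φ(n) = (p−1)(q−1) = 166·268 = 44488.
Need d with 257·d ≡ 1 (mod 44488). Apply the extended Euclidean algorithm:
44488 = 173*257 + 27
257 = 9*27 + 14
27 = 1*14 + 13
14 = 1*13 + 1
13 = 13*1 + 0
Back-substitute:
1 = 14 − 13
1 = −27 + 2·14
1 = 2·257 − 19·27
1 = −19·44488 + 3289·257
So 257·3289 ≡ 1 (mod 44488), hence d = 3289.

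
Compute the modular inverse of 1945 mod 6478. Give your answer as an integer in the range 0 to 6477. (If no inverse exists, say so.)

2025

gcd(6478, 1945) by repeated division:
6478 = 3×1945 + 643
1945 = 3×643 + 16
643 = 40×16 + 3
16 = 5×3 + 1
3 = 3×1 + 0
The gcd is 1. Working backward:
1 = 16 − 5·3
1 = −5·643 + 201·16
1 = 201·1945 − 608·643
1 = −608·6478 + 2025·1945
So 1945·2025 ≡ 1 (mod 6478).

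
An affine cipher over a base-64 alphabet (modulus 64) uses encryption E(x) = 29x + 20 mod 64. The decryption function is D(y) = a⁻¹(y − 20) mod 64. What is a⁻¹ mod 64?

53

Extended Euclidean algorithm:
64 = 2×29 + 6
29 = 4×6 + 5
6 = 1×5 + 1
5 = 5×1 + 0
The gcd is 1. Working backward:
1 = 6 − 5
1 = −29 + 5·6
1 = 5·64 − 11·29
Thus 29·(-11) ≡ 1 (mod 64); reducing, -11 mod 64 = 53.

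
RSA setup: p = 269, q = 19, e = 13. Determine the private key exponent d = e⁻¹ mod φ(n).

φ(n) = (p−1)(q−1) = 268·18 = 4824.
Need d with 13·d ≡ 1 (mod 4824). Apply the extended Euclidean algorithm:
4824 = 371*13 + 1
13 = 13*1 + 0
Back-substitute:
1 = 4824 − 371·13
So 13·(-371) ≡ 1 (mod 4824), hence d ≡ -371 ≡ 4453 (mod 4824).

4453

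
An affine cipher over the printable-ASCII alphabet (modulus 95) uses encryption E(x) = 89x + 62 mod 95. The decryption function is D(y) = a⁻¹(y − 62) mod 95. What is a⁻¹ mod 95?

79

Apply the Euclidean algorithm to 95 and 89:
95 = 1·89 + 6
89 = 14·6 + 5
6 = 1·5 + 1
5 = 5·1 + 0
The gcd is 1. Working backward:
1 = 6 − 5
1 = −89 + 15·6
1 = 15·95 − 16·89
Hence 89⁻¹ ≡ -16 ≡ 79 (mod 95).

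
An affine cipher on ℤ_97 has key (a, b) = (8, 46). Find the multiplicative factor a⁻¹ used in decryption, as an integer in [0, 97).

85

gcd(97, 8) by repeated division:
97 = 12*8 + 1
8 = 8*1 + 0
Since gcd(8, 97) = 1, back-substitute to write 1 as a combination:
1 = 97 − 12·8
Hence 8⁻¹ ≡ -12 ≡ 85 (mod 97).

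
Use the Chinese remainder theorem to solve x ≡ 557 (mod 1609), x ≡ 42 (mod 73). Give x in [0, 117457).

37564

Write x = 557 + 1609·k. Then 1609·k ≡ 42 − 557 ≡ 69 (mod 73).
Need 1609⁻¹ mod 73. Extended Euclid on (73, 3):
73 = 24×3 + 1
3 = 3×1 + 0
Back-substitute:
1 = 73 − 24·3
1609⁻¹ ≡ 49 (mod 73), so k ≡ 49·69 ≡ 23 (mod 73).
x = 557 + 1609·23 = 37564.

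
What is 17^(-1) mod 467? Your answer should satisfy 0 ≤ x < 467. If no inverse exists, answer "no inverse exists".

Extended Euclidean algorithm:
467 = 27×17 + 8
17 = 2×8 + 1
8 = 8×1 + 0
gcd = 1, so the inverse exists. Back-substitute:
1 = 17 − 2·8
1 = −2·467 + 55·17
So 17·55 ≡ 1 (mod 467).

55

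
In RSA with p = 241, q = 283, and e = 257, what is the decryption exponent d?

φ(n) = (p−1)(q−1) = 240·282 = 67680.
Need d with 257·d ≡ 1 (mod 67680). Apply the extended Euclidean algorithm:
67680 = 263*257 + 89
257 = 2*89 + 79
89 = 1*79 + 10
79 = 7*10 + 9
10 = 1*9 + 1
9 = 9*1 + 0
Back-substitute:
1 = 10 − 9
1 = −79 + 8·10
1 = 8·89 − 9·79
1 = −9·257 + 26·89
1 = 26·67680 − 6847·257
So 257·(-6847) ≡ 1 (mod 67680), hence d ≡ -6847 ≡ 60833 (mod 67680).

60833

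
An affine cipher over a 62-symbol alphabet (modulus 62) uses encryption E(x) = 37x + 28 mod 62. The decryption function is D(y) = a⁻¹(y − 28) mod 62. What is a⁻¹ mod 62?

gcd(62, 37) by repeated division:
62 = 1*37 + 25
37 = 1*25 + 12
25 = 2*12 + 1
12 = 12*1 + 0
The gcd is 1. Working backward:
1 = 25 − 2·12
1 = −2·37 + 3·25
1 = 3·62 − 5·37
Thus 37·(-5) ≡ 1 (mod 62); reducing, -5 mod 62 = 57.

57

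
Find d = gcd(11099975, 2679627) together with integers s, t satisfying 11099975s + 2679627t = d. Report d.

1

Repeated division:
11099975 = 4*2679627 + 381467
2679627 = 7*381467 + 9358
381467 = 40*9358 + 7147
9358 = 1*7147 + 2211
7147 = 3*2211 + 514
2211 = 4*514 + 155
514 = 3*155 + 49
155 = 3*49 + 8
49 = 6*8 + 1
8 = 8*1 + 0
gcd(11099975, 2679627) = 1.
Express as a combination:
1 = 49 − 6·8
1 = −6·155 + 19·49
1 = 19·514 − 63·155
1 = −63·2211 + 271·514
1 = 271·7147 − 876·2211
1 = −876·9358 + 1147·7147
1 = 1147·381467 − 46756·9358
1 = −46756·2679627 + 328439·381467
1 = 328439·11099975 − 1360512·2679627
So 1 = (328439)·11099975 + (-1360512)·2679627.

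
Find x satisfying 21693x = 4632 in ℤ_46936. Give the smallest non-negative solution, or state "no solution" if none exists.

40640

First find gcd(21693, 46936):
46936 = 2*21693 + 3550
21693 = 6*3550 + 393
3550 = 9*393 + 13
393 = 30*13 + 3
13 = 4*3 + 1
3 = 3*1 + 0
gcd = 1, so a unique solution mod 46936 exists.
Back-substitute for the Bézout coefficients:
1 = 13 − 4·3
1 = −4·393 + 121·13
1 = 121·3550 − 1093·393
1 = −1093·21693 + 6679·3550
1 = 6679·46936 − 14451·21693
So 21693·(-14451) ≡ 1 (mod 46936), giving 21693⁻¹ ≡ 32485.
x ≡ 21693⁻¹·4632 ≡ 32485·4632 ≡ 40640 (mod 46936).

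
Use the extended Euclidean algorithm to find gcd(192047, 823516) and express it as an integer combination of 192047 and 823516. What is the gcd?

Apply Euclid's algorithm to 823516 and 192047:
823516 = 4·192047 + 55328
192047 = 3·55328 + 26063
55328 = 2·26063 + 3202
26063 = 8·3202 + 447
3202 = 7·447 + 73
447 = 6·73 + 9
73 = 8·9 + 1
9 = 9·1 + 0
gcd(192047, 823516) = 1.
Back-substituting:
1 = 73 − 8·9
1 = −8·447 + 49·73
1 = 49·3202 − 351·447
1 = −351·26063 + 2857·3202
1 = 2857·55328 − 6065·26063
1 = −6065·192047 + 21052·55328
1 = 21052·823516 − 90273·192047
So 1 = (21052)·823516 + (-90273)·192047.

1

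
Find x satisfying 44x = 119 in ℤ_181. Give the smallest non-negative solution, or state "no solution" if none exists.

First find gcd(44, 181):
181 = 4*44 + 5
44 = 8*5 + 4
5 = 1*4 + 1
4 = 4*1 + 0
gcd = 1, so a unique solution mod 181 exists.
Back-substitute for the Bézout coefficients:
1 = 5 − 4
1 = −44 + 9·5
1 = 9·181 − 37·44
So 44·(-37) ≡ 1 (mod 181), giving 44⁻¹ ≡ 144.
x ≡ 44⁻¹·119 ≡ 144·119 ≡ 122 (mod 181).

122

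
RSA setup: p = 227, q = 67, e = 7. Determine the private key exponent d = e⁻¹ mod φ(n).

φ(n) = (p−1)(q−1) = 226·66 = 14916.
Need d with 7·d ≡ 1 (mod 14916). Apply the extended Euclidean algorithm:
14916 = 2130*7 + 6
7 = 1*6 + 1
6 = 6*1 + 0
Back-substitute:
1 = 7 − 6
1 = −14916 + 2131·7
So 7·2131 ≡ 1 (mod 14916), hence d = 2131.

2131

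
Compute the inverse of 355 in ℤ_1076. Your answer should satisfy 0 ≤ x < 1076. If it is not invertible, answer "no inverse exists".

Run Euclid on (1076, 355):
1076 = 3*355 + 11
355 = 32*11 + 3
11 = 3*3 + 2
3 = 1*2 + 1
2 = 2*1 + 0
gcd = 1, so the inverse exists. Back-substitute:
1 = 3 − 2
1 = −11 + 4·3
1 = 4·355 − 129·11
1 = −129·1076 + 391·355
So 355·391 ≡ 1 (mod 1076).

391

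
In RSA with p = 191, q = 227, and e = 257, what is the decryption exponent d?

φ(n) = (p−1)(q−1) = 190·226 = 42940.
Need d with 257·d ≡ 1 (mod 42940). Apply the extended Euclidean algorithm:
42940 = 167*257 + 21
257 = 12*21 + 5
21 = 4*5 + 1
5 = 5*1 + 0
Back-substitute:
1 = 21 − 4·5
1 = −4·257 + 49·21
1 = 49·42940 − 8187·257
So 257·(-8187) ≡ 1 (mod 42940), hence d ≡ -8187 ≡ 34753 (mod 42940).

34753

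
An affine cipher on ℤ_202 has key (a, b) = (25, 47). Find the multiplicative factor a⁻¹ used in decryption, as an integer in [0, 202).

97

Extended Euclidean algorithm:
202 = 8×25 + 2
25 = 12×2 + 1
2 = 2×1 + 0
The gcd is 1. Working backward:
1 = 25 − 12·2
1 = −12·202 + 97·25
So 25·97 ≡ 1 (mod 202).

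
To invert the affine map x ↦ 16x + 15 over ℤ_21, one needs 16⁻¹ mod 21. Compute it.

Extended Euclidean algorithm:
21 = 1·16 + 5
16 = 3·5 + 1
5 = 5·1 + 0
Since gcd(16, 21) = 1, back-substitute to write 1 as a combination:
1 = 16 − 3·5
1 = −3·21 + 4·16
So 16·4 ≡ 1 (mod 21).

4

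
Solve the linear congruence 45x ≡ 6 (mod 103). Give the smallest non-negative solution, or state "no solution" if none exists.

First find gcd(45, 103):
103 = 2×45 + 13
45 = 3×13 + 6
13 = 2×6 + 1
6 = 6×1 + 0
gcd = 1, so a unique solution mod 103 exists.
Back-substitute for the Bézout coefficients:
1 = 13 − 2·6
1 = −2·45 + 7·13
1 = 7·103 − 16·45
So 45·(-16) ≡ 1 (mod 103), giving 45⁻¹ ≡ 87.
x ≡ 45⁻¹·6 ≡ 87·6 ≡ 7 (mod 103).

7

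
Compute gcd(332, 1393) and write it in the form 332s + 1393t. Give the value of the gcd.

1

Repeated division:
1393 = 4×332 + 65
332 = 5×65 + 7
65 = 9×7 + 2
7 = 3×2 + 1
2 = 2×1 + 0
gcd(332, 1393) = 1.
Back-substituting:
1 = 7 − 3·2
1 = −3·65 + 28·7
1 = 28·332 − 143·65
1 = −143·1393 + 600·332
So 1 = (-143)·1393 + (600)·332.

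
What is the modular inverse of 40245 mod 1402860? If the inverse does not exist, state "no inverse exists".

no inverse exists

Compute gcd(40245, 1402860):
1402860 = 34*40245 + 34530
40245 = 1*34530 + 5715
34530 = 6*5715 + 240
5715 = 23*240 + 195
240 = 1*195 + 45
195 = 4*45 + 15
45 = 3*15 + 0
gcd(40245, 1402860) = 15 ≠ 1, so 40245 has no multiplicative inverse modulo 1402860.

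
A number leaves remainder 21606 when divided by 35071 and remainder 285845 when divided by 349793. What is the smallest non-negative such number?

8489062369

Write x = 21606 + 35071·k. Then 35071·k ≡ 285845 − 21606 ≡ 264239 (mod 349793).
Need 35071⁻¹ mod 349793. Extended Euclid on (349793, 35071):
349793 = 9×35071 + 34154
35071 = 1×34154 + 917
34154 = 37×917 + 225
917 = 4×225 + 17
225 = 13×17 + 4
17 = 4×4 + 1
4 = 4×1 + 0
Back-substitute:
1 = 17 − 4·4
1 = −4·225 + 53·17
1 = 53·917 − 216·225
1 = −216·34154 + 8045·917
1 = 8045·35071 − 8261·34154
1 = −8261·349793 + 82394·35071
35071⁻¹ ≡ 82394 (mod 349793), so k ≡ 82394·264239 ≡ 242053 (mod 349793).
x = 21606 + 35071·242053 = 8489062369.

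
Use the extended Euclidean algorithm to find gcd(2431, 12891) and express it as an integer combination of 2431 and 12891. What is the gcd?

1

Euclidean algorithm:
12891 = 5·2431 + 736
2431 = 3·736 + 223
736 = 3·223 + 67
223 = 3·67 + 22
67 = 3·22 + 1
22 = 22·1 + 0
gcd(2431, 12891) = 1.
Working backward:
1 = 67 − 3·22
1 = −3·223 + 10·67
1 = 10·736 − 33·223
1 = −33·2431 + 109·736
1 = 109·12891 − 578·2431
So 1 = (109)·12891 + (-578)·2431.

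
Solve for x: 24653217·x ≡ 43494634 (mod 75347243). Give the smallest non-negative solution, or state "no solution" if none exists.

First find gcd(24653217, 75347243):
75347243 = 3·24653217 + 1387592
24653217 = 17·1387592 + 1064153
1387592 = 1·1064153 + 323439
1064153 = 3·323439 + 93836
323439 = 3·93836 + 41931
93836 = 2·41931 + 9974
41931 = 4·9974 + 2035
9974 = 4·2035 + 1834
2035 = 1·1834 + 201
1834 = 9·201 + 25
201 = 8·25 + 1
25 = 25·1 + 0
gcd = 1, so a unique solution mod 75347243 exists.
Back-substitute for the Bézout coefficients:
1 = 201 − 8·25
1 = −8·1834 + 73·201
1 = 73·2035 − 81·1834
1 = −81·9974 + 397·2035
1 = 397·41931 − 1669·9974
1 = −1669·93836 + 3735·41931
1 = 3735·323439 − 12874·93836
1 = −12874·1064153 + 42357·323439
1 = 42357·1387592 − 55231·1064153
1 = −55231·24653217 + 981284·1387592
1 = 981284·75347243 − 2999083·24653217
So 24653217·(-2999083) ≡ 1 (mod 75347243), giving 24653217⁻¹ ≡ 72348160.
x ≡ 24653217⁻¹·43494634 ≡ 72348160·43494634 ≡ 68203455 (mod 75347243).

68203455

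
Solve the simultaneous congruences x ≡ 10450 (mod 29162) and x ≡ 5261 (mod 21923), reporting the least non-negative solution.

284631570

Write x = 10450 + 29162·k. Then 29162·k ≡ 5261 − 10450 ≡ 16734 (mod 21923).
Need 29162⁻¹ mod 21923. Extended Euclid on (21923, 7239):
21923 = 3*7239 + 206
7239 = 35*206 + 29
206 = 7*29 + 3
29 = 9*3 + 2
3 = 1*2 + 1
2 = 2*1 + 0
Back-substitute:
1 = 3 − 2
1 = −29 + 10·3
1 = 10·206 − 71·29
1 = −71·7239 + 2495·206
1 = 2495·21923 − 7556·7239
29162⁻¹ ≡ 14367 (mod 21923), so k ≡ 14367·16734 ≡ 9760 (mod 21923).
x = 10450 + 29162·9760 = 284631570.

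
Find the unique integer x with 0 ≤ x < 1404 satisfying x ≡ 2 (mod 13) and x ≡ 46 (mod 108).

262

Write x = 2 + 13·k. Then 13·k ≡ 46 − 2 ≡ 44 (mod 108).
Need 13⁻¹ mod 108. Extended Euclid on (108, 13):
108 = 8*13 + 4
13 = 3*4 + 1
4 = 4*1 + 0
Back-substitute:
1 = 13 − 3·4
1 = −3·108 + 25·13
13⁻¹ ≡ 25 (mod 108), so k ≡ 25·44 ≡ 20 (mod 108).
x = 2 + 13·20 = 262.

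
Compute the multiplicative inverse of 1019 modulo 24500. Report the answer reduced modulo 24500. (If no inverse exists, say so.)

Apply the Euclidean algorithm to 24500 and 1019:
24500 = 24×1019 + 44
1019 = 23×44 + 7
44 = 6×7 + 2
7 = 3×2 + 1
2 = 2×1 + 0
The gcd is 1. Working backward:
1 = 7 − 3·2
1 = −3·44 + 19·7
1 = 19·1019 − 440·44
1 = −440·24500 + 10579·1019
So 1019·10579 ≡ 1 (mod 24500).

10579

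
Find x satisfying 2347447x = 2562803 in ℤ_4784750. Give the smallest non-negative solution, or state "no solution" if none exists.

4329999

First find gcd(2347447, 4784750):
4784750 = 2*2347447 + 89856
2347447 = 26*89856 + 11191
89856 = 8*11191 + 328
11191 = 34*328 + 39
328 = 8*39 + 16
39 = 2*16 + 7
16 = 2*7 + 2
7 = 3*2 + 1
2 = 2*1 + 0
gcd = 1, so a unique solution mod 4784750 exists.
Back-substitute for the Bézout coefficients:
1 = 7 − 3·2
1 = −3·16 + 7·7
1 = 7·39 − 17·16
1 = −17·328 + 143·39
1 = 143·11191 − 4879·328
1 = −4879·89856 + 39175·11191
1 = 39175·2347447 − 1023429·89856
1 = −1023429·4784750 + 2086033·2347447
So 2347447·(2086033) ≡ 1 (mod 4784750), giving 2347447⁻¹ ≡ 2086033.
x ≡ 2347447⁻¹·2562803 ≡ 2086033·2562803 ≡ 4329999 (mod 4784750).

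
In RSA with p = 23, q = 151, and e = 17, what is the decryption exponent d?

φ(n) = (p−1)(q−1) = 22·150 = 3300.
Need d with 17·d ≡ 1 (mod 3300). Apply the extended Euclidean algorithm:
3300 = 194·17 + 2
17 = 8·2 + 1
2 = 2·1 + 0
Back-substitute:
1 = 17 − 8·2
1 = −8·3300 + 1553·17
So 17·1553 ≡ 1 (mod 3300), hence d = 1553.

1553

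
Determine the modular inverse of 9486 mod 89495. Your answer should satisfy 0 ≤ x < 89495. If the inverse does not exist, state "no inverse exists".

22086

Extended Euclidean algorithm:
89495 = 9*9486 + 4121
9486 = 2*4121 + 1244
4121 = 3*1244 + 389
1244 = 3*389 + 77
389 = 5*77 + 4
77 = 19*4 + 1
4 = 4*1 + 0
gcd = 1, so the inverse exists. Back-substitute:
1 = 77 − 19·4
1 = −19·389 + 96·77
1 = 96·1244 − 307·389
1 = −307·4121 + 1017·1244
1 = 1017·9486 − 2341·4121
1 = −2341·89495 + 22086·9486
So 9486·22086 ≡ 1 (mod 89495).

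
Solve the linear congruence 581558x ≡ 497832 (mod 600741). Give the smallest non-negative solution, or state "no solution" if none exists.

449238

First find gcd(581558, 600741):
600741 = 1*581558 + 19183
581558 = 30*19183 + 6068
19183 = 3*6068 + 979
6068 = 6*979 + 194
979 = 5*194 + 9
194 = 21*9 + 5
9 = 1*5 + 4
5 = 1*4 + 1
4 = 4*1 + 0
gcd = 1, so a unique solution mod 600741 exists.
Back-substitute for the Bézout coefficients:
1 = 5 − 4
1 = −9 + 2·5
1 = 2·194 − 43·9
1 = −43·979 + 217·194
1 = 217·6068 − 1345·979
1 = −1345·19183 + 4252·6068
1 = 4252·581558 − 128905·19183
1 = −128905·600741 + 133157·581558
So 581558·(133157) ≡ 1 (mod 600741), giving 581558⁻¹ ≡ 133157.
x ≡ 581558⁻¹·497832 ≡ 133157·497832 ≡ 449238 (mod 600741).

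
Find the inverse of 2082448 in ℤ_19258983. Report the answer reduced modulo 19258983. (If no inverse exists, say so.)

Apply the Euclidean algorithm to 19258983 and 2082448:
19258983 = 9×2082448 + 516951
2082448 = 4×516951 + 14644
516951 = 35×14644 + 4411
14644 = 3×4411 + 1411
4411 = 3×1411 + 178
1411 = 7×178 + 165
178 = 1×165 + 13
165 = 12×13 + 9
13 = 1×9 + 4
9 = 2×4 + 1
4 = 4×1 + 0
The gcd is 1. Working backward:
1 = 9 − 2·4
1 = −2·13 + 3·9
1 = 3·165 − 38·13
1 = −38·178 + 41·165
1 = 41·1411 − 325·178
1 = −325·4411 + 1016·1411
1 = 1016·14644 − 3373·4411
1 = −3373·516951 + 119071·14644
1 = 119071·2082448 − 479657·516951
1 = −479657·19258983 + 4435984·2082448
So 2082448·4435984 ≡ 1 (mod 19258983).

4435984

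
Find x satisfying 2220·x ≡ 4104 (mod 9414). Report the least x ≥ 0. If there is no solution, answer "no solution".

First find gcd(2220, 9414):
9414 = 4×2220 + 534
2220 = 4×534 + 84
534 = 6×84 + 30
84 = 2×30 + 24
30 = 1×24 + 6
24 = 4×6 + 0
gcd = 6 and 6 | 4104, so solutions exist. Divide through by 6: 370x ≡ 684 (mod 1569).
Now find 370⁻¹ mod 1569:
1569 = 4·370 + 89
370 = 4·89 + 14
89 = 6·14 + 5
14 = 2·5 + 4
5 = 1·4 + 1
4 = 4·1 + 0
Back-substitute:
1 = 5 − 4
1 = −14 + 3·5
1 = 3·89 − 19·14
1 = −19·370 + 79·89
1 = 79·1569 − 335·370
So 370·(-335) ≡ 1 (mod 1569), i.e. 370⁻¹ ≡ 1234.
Then x ≡ 1234·684 ≡ 1503 (mod 1569); the smallest non-negative solution is x = 1503.

1503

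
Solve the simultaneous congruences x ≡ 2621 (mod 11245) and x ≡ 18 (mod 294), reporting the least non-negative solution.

Write x = 2621 + 11245·k. Then 11245·k ≡ 18 − 2621 ≡ 43 (mod 294).
Need 11245⁻¹ mod 294. Extended Euclid on (294, 73):
294 = 4*73 + 2
73 = 36*2 + 1
2 = 2*1 + 0
Back-substitute:
1 = 73 − 36·2
1 = −36·294 + 145·73
11245⁻¹ ≡ 145 (mod 294), so k ≡ 145·43 ≡ 61 (mod 294).
x = 2621 + 11245·61 = 688566.

688566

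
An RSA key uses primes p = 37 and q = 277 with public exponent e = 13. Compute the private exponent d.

φ(n) = (p−1)(q−1) = 36·276 = 9936.
Need d with 13·d ≡ 1 (mod 9936). Apply the extended Euclidean algorithm:
9936 = 764×13 + 4
13 = 3×4 + 1
4 = 4×1 + 0
Back-substitute:
1 = 13 − 3·4
1 = −3·9936 + 2293·13
So 13·2293 ≡ 1 (mod 9936), hence d = 2293.

2293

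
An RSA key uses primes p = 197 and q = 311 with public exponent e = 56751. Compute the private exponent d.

φ(n) = (p−1)(q−1) = 196·310 = 60760.
Need d with 56751·d ≡ 1 (mod 60760). Apply the extended Euclidean algorithm:
60760 = 1×56751 + 4009
56751 = 14×4009 + 625
4009 = 6×625 + 259
625 = 2×259 + 107
259 = 2×107 + 45
107 = 2×45 + 17
45 = 2×17 + 11
17 = 1×11 + 6
11 = 1×6 + 5
6 = 1×5 + 1
5 = 5×1 + 0
Back-substitute:
1 = 6 − 5
1 = −11 + 2·6
1 = 2·17 − 3·11
1 = −3·45 + 8·17
1 = 8·107 − 19·45
1 = −19·259 + 46·107
1 = 46·625 − 111·259
1 = −111·4009 + 712·625
1 = 712·56751 − 10079·4009
1 = −10079·60760 + 10791·56751
So 56751·10791 ≡ 1 (mod 60760), hence d = 10791.

10791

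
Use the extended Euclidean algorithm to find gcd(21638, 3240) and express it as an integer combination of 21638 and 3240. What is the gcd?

2

Euclidean algorithm:
21638 = 6·3240 + 2198
3240 = 1·2198 + 1042
2198 = 2·1042 + 114
1042 = 9·114 + 16
114 = 7·16 + 2
16 = 8·2 + 0
gcd(21638, 3240) = 2.
Express as a combination:
2 = 114 − 7·16
2 = −7·1042 + 64·114
2 = 64·2198 − 135·1042
2 = −135·3240 + 199·2198
2 = 199·21638 − 1329·3240
So 2 = (199)·21638 + (-1329)·3240.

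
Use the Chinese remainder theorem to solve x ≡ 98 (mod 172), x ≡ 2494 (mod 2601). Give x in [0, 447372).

Write x = 98 + 172·k. Then 172·k ≡ 2494 − 98 ≡ 2396 (mod 2601).
Need 172⁻¹ mod 2601. Extended Euclid on (2601, 172):
2601 = 15×172 + 21
172 = 8×21 + 4
21 = 5×4 + 1
4 = 4×1 + 0
Back-substitute:
1 = 21 − 5·4
1 = −5·172 + 41·21
1 = 41·2601 − 620·172
172⁻¹ ≡ 1981 (mod 2601), so k ≡ 1981·2396 ≡ 2252 (mod 2601).
x = 98 + 172·2252 = 387442.

387442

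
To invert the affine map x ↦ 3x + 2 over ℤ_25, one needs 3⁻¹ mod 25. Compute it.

Extended Euclidean algorithm:
25 = 8×3 + 1
3 = 3×1 + 0
The gcd is 1. Working backward:
1 = 25 − 8·3
Hence 3⁻¹ ≡ -8 ≡ 17 (mod 25).

17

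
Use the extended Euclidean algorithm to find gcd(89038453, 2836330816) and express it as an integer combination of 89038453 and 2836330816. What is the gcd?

1

Repeated division:
2836330816 = 31×89038453 + 76138773
89038453 = 1×76138773 + 12899680
76138773 = 5×12899680 + 11640373
12899680 = 1×11640373 + 1259307
11640373 = 9×1259307 + 306610
1259307 = 4×306610 + 32867
306610 = 9×32867 + 10807
32867 = 3×10807 + 446
10807 = 24×446 + 103
446 = 4×103 + 34
103 = 3×34 + 1
34 = 34×1 + 0
gcd(89038453, 2836330816) = 1.
Express as a combination:
1 = 103 − 3·34
1 = −3·446 + 13·103
1 = 13·10807 − 315·446
1 = −315·32867 + 958·10807
1 = 958·306610 − 8937·32867
1 = −8937·1259307 + 36706·306610
1 = 36706·11640373 − 339291·1259307
1 = −339291·12899680 + 375997·11640373
1 = 375997·76138773 − 2219276·12899680
1 = −2219276·89038453 + 2595273·76138773
1 = 2595273·2836330816 − 82672739·89038453
So 1 = (2595273)·2836330816 + (-82672739)·89038453.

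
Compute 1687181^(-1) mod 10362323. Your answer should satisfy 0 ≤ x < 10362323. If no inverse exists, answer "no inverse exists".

4265914

Extended Euclidean algorithm:
10362323 = 6×1687181 + 239237
1687181 = 7×239237 + 12522
239237 = 19×12522 + 1319
12522 = 9×1319 + 651
1319 = 2×651 + 17
651 = 38×17 + 5
17 = 3×5 + 2
5 = 2×2 + 1
2 = 2×1 + 0
Since gcd(1687181, 10362323) = 1, back-substitute to write 1 as a combination:
1 = 5 − 2·2
1 = −2·17 + 7·5
1 = 7·651 − 268·17
1 = −268·1319 + 543·651
1 = 543·12522 − 5155·1319
1 = −5155·239237 + 98488·12522
1 = 98488·1687181 − 694571·239237
1 = −694571·10362323 + 4265914·1687181
So 1687181·4265914 ≡ 1 (mod 10362323).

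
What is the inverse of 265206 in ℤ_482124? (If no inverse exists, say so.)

no inverse exists

Compute gcd(265206, 482124):
482124 = 1·265206 + 216918
265206 = 1·216918 + 48288
216918 = 4·48288 + 23766
48288 = 2·23766 + 756
23766 = 31·756 + 330
756 = 2·330 + 96
330 = 3·96 + 42
96 = 2·42 + 12
42 = 3·12 + 6
12 = 2·6 + 0
Since gcd = 6 > 1, 265206 is not a unit mod 482124.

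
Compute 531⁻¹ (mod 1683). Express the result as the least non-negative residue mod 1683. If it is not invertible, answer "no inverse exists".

no inverse exists

Compute gcd(531, 1683):
1683 = 3×531 + 90
531 = 5×90 + 81
90 = 1×81 + 9
81 = 9×9 + 0
Since gcd = 9 > 1, 531 is not a unit mod 1683.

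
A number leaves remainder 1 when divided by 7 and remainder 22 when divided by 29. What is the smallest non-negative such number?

Write x = 1 + 7·k. Then 7·k ≡ 22 − 1 ≡ 21 (mod 29).
Need 7⁻¹ mod 29. Extended Euclid on (29, 7):
29 = 4·7 + 1
7 = 7·1 + 0
Back-substitute:
1 = 29 − 4·7
7⁻¹ ≡ 25 (mod 29), so k ≡ 25·21 ≡ 3 (mod 29).
x = 1 + 7·3 = 22.

22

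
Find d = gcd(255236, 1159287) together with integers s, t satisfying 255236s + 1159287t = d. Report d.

Apply Euclid's algorithm to 1159287 and 255236:
1159287 = 4×255236 + 138343
255236 = 1×138343 + 116893
138343 = 1×116893 + 21450
116893 = 5×21450 + 9643
21450 = 2×9643 + 2164
9643 = 4×2164 + 987
2164 = 2×987 + 190
987 = 5×190 + 37
190 = 5×37 + 5
37 = 7×5 + 2
5 = 2×2 + 1
2 = 2×1 + 0
gcd(255236, 1159287) = 1.
Express as a combination:
1 = 5 − 2·2
1 = −2·37 + 15·5
1 = 15·190 − 77·37
1 = −77·987 + 400·190
1 = 400·2164 − 877·987
1 = −877·9643 + 3908·2164
1 = 3908·21450 − 8693·9643
1 = −8693·116893 + 47373·21450
1 = 47373·138343 − 56066·116893
1 = −56066·255236 + 103439·138343
1 = 103439·1159287 − 469822·255236
So 1 = (103439)·1159287 + (-469822)·255236.

1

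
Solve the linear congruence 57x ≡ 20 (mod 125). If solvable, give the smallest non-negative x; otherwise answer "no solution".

First find gcd(57, 125):
125 = 2*57 + 11
57 = 5*11 + 2
11 = 5*2 + 1
2 = 2*1 + 0
gcd = 1, so a unique solution mod 125 exists.
Back-substitute for the Bézout coefficients:
1 = 11 − 5·2
1 = −5·57 + 26·11
1 = 26·125 − 57·57
So 57·(-57) ≡ 1 (mod 125), giving 57⁻¹ ≡ 68.
x ≡ 57⁻¹·20 ≡ 68·20 ≡ 110 (mod 125).

110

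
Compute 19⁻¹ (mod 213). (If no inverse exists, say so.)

Apply the Euclidean algorithm to 213 and 19:
213 = 11×19 + 4
19 = 4×4 + 3
4 = 1×3 + 1
3 = 3×1 + 0
gcd = 1, so the inverse exists. Back-substitute:
1 = 4 − 3
1 = −19 + 5·4
1 = 5·213 − 56·19
Hence 19⁻¹ ≡ -56 ≡ 157 (mod 213).

157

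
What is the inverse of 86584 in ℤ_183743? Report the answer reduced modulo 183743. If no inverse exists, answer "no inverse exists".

gcd(183743, 86584) by repeated division:
183743 = 2*86584 + 10575
86584 = 8*10575 + 1984
10575 = 5*1984 + 655
1984 = 3*655 + 19
655 = 34*19 + 9
19 = 2*9 + 1
9 = 9*1 + 0
The gcd is 1. Working backward:
1 = 19 − 2·9
1 = −2·655 + 69·19
1 = 69·1984 − 209·655
1 = −209·10575 + 1114·1984
1 = 1114·86584 − 9121·10575
1 = −9121·183743 + 19356·86584
So 86584·19356 ≡ 1 (mod 183743).

19356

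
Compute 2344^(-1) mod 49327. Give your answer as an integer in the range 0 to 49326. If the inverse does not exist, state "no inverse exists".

33523

gcd(49327, 2344) by repeated division:
49327 = 21*2344 + 103
2344 = 22*103 + 78
103 = 1*78 + 25
78 = 3*25 + 3
25 = 8*3 + 1
3 = 3*1 + 0
The gcd is 1. Working backward:
1 = 25 − 8·3
1 = −8·78 + 25·25
1 = 25·103 − 33·78
1 = −33·2344 + 751·103
1 = 751·49327 − 15804·2344
Thus 2344·(-15804) ≡ 1 (mod 49327); reducing, -15804 mod 49327 = 33523.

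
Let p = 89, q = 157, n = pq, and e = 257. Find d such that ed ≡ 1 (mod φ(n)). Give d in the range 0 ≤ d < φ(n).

φ(n) = (p−1)(q−1) = 88·156 = 13728.
Need d with 257·d ≡ 1 (mod 13728). Apply the extended Euclidean algorithm:
13728 = 53*257 + 107
257 = 2*107 + 43
107 = 2*43 + 21
43 = 2*21 + 1
21 = 21*1 + 0
Back-substitute:
1 = 43 − 2·21
1 = −2·107 + 5·43
1 = 5·257 − 12·107
1 = −12·13728 + 641·257
So 257·641 ≡ 1 (mod 13728), hence d = 641.

641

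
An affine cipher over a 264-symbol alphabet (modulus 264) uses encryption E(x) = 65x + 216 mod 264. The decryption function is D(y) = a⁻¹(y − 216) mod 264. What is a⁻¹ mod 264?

Run Euclid on (264, 65):
264 = 4*65 + 4
65 = 16*4 + 1
4 = 4*1 + 0
gcd = 1, so the inverse exists. Back-substitute:
1 = 65 − 16·4
1 = −16·264 + 65·65
So 65·65 ≡ 1 (mod 264).

65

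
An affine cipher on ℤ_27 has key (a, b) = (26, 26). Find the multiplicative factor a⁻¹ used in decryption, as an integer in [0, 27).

Apply the Euclidean algorithm to 27 and 26:
27 = 1×26 + 1
26 = 26×1 + 0
gcd = 1, so the inverse exists. Back-substitute:
1 = 27 − 26
Hence 26⁻¹ ≡ -1 ≡ 26 (mod 27).

26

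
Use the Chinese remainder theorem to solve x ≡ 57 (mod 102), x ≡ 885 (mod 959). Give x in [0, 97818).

Write x = 57 + 102·k. Then 102·k ≡ 885 − 57 ≡ 828 (mod 959).
Need 102⁻¹ mod 959. Extended Euclid on (959, 102):
959 = 9·102 + 41
102 = 2·41 + 20
41 = 2·20 + 1
20 = 20·1 + 0
Back-substitute:
1 = 41 − 2·20
1 = −2·102 + 5·41
1 = 5·959 − 47·102
102⁻¹ ≡ 912 (mod 959), so k ≡ 912·828 ≡ 403 (mod 959).
x = 57 + 102·403 = 41163.

41163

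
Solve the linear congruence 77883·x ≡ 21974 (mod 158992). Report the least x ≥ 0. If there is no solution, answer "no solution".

65042

First find gcd(77883, 158992):
158992 = 2×77883 + 3226
77883 = 24×3226 + 459
3226 = 7×459 + 13
459 = 35×13 + 4
13 = 3×4 + 1
4 = 4×1 + 0
gcd = 1, so a unique solution mod 158992 exists.
Back-substitute for the Bézout coefficients:
1 = 13 − 3·4
1 = −3·459 + 106·13
1 = 106·3226 − 745·459
1 = −745·77883 + 17986·3226
1 = 17986·158992 − 36717·77883
So 77883·(-36717) ≡ 1 (mod 158992), giving 77883⁻¹ ≡ 122275.
x ≡ 77883⁻¹·21974 ≡ 122275·21974 ≡ 65042 (mod 158992).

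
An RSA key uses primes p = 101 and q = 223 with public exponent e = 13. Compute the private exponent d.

φ(n) = (p−1)(q−1) = 100·222 = 22200.
Need d with 13·d ≡ 1 (mod 22200). Apply the extended Euclidean algorithm:
22200 = 1707×13 + 9
13 = 1×9 + 4
9 = 2×4 + 1
4 = 4×1 + 0
Back-substitute:
1 = 9 − 2·4
1 = −2·13 + 3·9
1 = 3·22200 − 5123·13
So 13·(-5123) ≡ 1 (mod 22200), hence d ≡ -5123 ≡ 17077 (mod 22200).

17077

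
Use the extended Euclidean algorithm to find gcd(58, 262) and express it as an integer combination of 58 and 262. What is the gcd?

2

Apply Euclid's algorithm to 262 and 58:
262 = 4×58 + 30
58 = 1×30 + 28
30 = 1×28 + 2
28 = 14×2 + 0
gcd(58, 262) = 2.
Working backward:
2 = 30 − 28
2 = −58 + 2·30
2 = 2·262 − 9·58
So 2 = (2)·262 + (-9)·58.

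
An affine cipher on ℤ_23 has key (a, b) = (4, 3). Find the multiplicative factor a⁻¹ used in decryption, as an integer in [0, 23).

Extended Euclidean algorithm:
23 = 5×4 + 3
4 = 1×3 + 1
3 = 3×1 + 0
gcd = 1, so the inverse exists. Back-substitute:
1 = 4 − 3
1 = −23 + 6·4
So 4·6 ≡ 1 (mod 23).

6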